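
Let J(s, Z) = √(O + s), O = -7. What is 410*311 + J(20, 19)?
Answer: 127510 + √13 ≈ 1.2751e+5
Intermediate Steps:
J(s, Z) = √(-7 + s)
410*311 + J(20, 19) = 410*311 + √(-7 + 20) = 127510 + √13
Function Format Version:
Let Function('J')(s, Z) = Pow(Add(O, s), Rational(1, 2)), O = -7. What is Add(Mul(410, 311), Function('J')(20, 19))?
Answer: Add(127510, Pow(13, Rational(1, 2))) ≈ 1.2751e+5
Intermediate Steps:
Function('J')(s, Z) = Pow(Add(-7, s), Rational(1, 2))
Add(Mul(410, 311), Function('J')(20, 19)) = Add(Mul(410, 311), Pow(Add(-7, 20), Rational(1, 2))) = Add(127510, Pow(13, Rational(1, 2)))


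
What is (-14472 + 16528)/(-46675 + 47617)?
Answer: 1028/471 ≈ 2.1826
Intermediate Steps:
(-14472 + 16528)/(-46675 + 47617) = 2056/942 = 2056*(1/942) = 1028/471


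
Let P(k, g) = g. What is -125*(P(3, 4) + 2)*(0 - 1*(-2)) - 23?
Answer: -1523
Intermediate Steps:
-125*(P(3, 4) + 2)*(0 - 1*(-2)) - 23 = -125*(4 + 2)*(0 - 1*(-2)) - 23 = -750*(0 + 2) - 23 = -750*2 - 23 = -125*12 - 23 = -1500 - 23 = -1523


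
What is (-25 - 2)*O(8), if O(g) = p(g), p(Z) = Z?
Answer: -216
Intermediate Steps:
O(g) = g
(-25 - 2)*O(8) = (-25 - 2)*8 = -27*8 = -216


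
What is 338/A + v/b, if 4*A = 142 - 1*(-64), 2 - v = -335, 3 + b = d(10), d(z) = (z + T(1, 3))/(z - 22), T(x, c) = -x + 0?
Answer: -128704/1545 ≈ -83.304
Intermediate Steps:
T(x, c) = -x
d(z) = (-1 + z)/(-22 + z) (d(z) = (z - 1*1)/(z - 22) = (z - 1)/(-22 + z) = (-1 + z)/(-22 + z))
b = -15/4 (b = -3 + (-1 + 10)/(-22 + 10) = -3 + 9/(-12) = -3 - 1/12*9 = -3 - ¾ = -15/4 ≈ -3.7500)
v = 337 (v = 2 - 1*(-335) = 2 + 335 = 337)
A = 103/2 (A = (142 - 1*(-64))/4 = (142 + 64)/4 = (¼)*206 = 103/2 ≈ 51.500)
338/A + v/b = 338/(103/2) + 337/(-15/4) = 338*(2/103) + 337*(-4/15) = 676/103 - 1348/15 = -128704/1545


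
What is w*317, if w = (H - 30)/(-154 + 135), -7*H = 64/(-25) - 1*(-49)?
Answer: 2032287/3325 ≈ 611.21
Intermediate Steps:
H = -1161/175 (H = -(64/(-25) - 1*(-49))/7 = -(64*(-1/25) + 49)/7 = -(-64/25 + 49)/7 = -1/7*1161/25 = -1161/175 ≈ -6.6343)
w = 6411/3325 (w = (-1161/175 - 30)/(-154 + 135) = -6411/175/(-19) = -6411/175*(-1/19) = 6411/3325 ≈ 1.9281)
w*317 = (6411/3325)*317 = 2032287/3325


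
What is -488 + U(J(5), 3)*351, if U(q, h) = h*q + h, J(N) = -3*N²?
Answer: -78410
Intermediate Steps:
U(q, h) = h + h*q
-488 + U(J(5), 3)*351 = -488 + (3*(1 - 3*5²))*351 = -488 + (3*(1 - 3*25))*351 = -488 + (3*(1 - 75))*351 = -488 + (3*(-74))*351 = -488 - 222*351 = -488 - 77922 = -78410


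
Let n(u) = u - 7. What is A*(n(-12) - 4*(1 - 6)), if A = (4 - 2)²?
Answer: 4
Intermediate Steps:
n(u) = -7 + u
A = 4 (A = 2² = 4)
A*(n(-12) - 4*(1 - 6)) = 4*((-7 - 12) - 4*(1 - 6)) = 4*(-19 - 4*(-5)) = 4*(-19 + 20) = 4*1 = 4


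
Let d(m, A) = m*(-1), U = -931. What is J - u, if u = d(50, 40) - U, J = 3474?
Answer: 2593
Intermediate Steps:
d(m, A) = -m
u = 881 (u = -1*50 - 1*(-931) = -50 + 931 = 881)
J - u = 3474 - 1*881 = 3474 - 881 = 2593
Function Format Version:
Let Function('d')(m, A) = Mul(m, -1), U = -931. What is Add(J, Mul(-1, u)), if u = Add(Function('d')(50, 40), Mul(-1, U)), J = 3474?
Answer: 2593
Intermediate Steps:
Function('d')(m, A) = Mul(-1, m)
u = 881 (u = Add(Mul(-1, 50), Mul(-1, -931)) = Add(-50, 931) = 881)
Add(J, Mul(-1, u)) = Add(3474, Mul(-1, 881)) = Add(3474, -881) = 2593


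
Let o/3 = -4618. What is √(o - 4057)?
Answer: I*√17911 ≈ 133.83*I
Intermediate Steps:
o = -13854 (o = 3*(-4618) = -13854)
√(o - 4057) = √(-13854 - 4057) = √(-17911) = I*√17911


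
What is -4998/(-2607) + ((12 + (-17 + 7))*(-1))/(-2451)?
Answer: 4085104/2129919 ≈ 1.9180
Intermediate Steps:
-4998/(-2607) + ((12 + (-17 + 7))*(-1))/(-2451) = -4998*(-1/2607) + ((12 - 10)*(-1))*(-1/2451) = 1666/869 + (2*(-1))*(-1/2451) = 1666/869 - 2*(-1/2451) = 1666/869 + 2/2451 = 4085104/2129919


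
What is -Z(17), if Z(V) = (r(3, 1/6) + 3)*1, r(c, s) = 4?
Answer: -7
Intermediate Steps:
Z(V) = 7 (Z(V) = (4 + 3)*1 = 7*1 = 7)
-Z(17) = -1*7 = -7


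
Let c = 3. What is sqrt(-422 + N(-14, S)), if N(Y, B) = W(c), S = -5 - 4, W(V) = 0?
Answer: I*sqrt(422) ≈ 20.543*I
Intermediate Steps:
S = -9
N(Y, B) = 0
sqrt(-422 + N(-14, S)) = sqrt(-422 + 0) = sqrt(-422) = I*sqrt(422)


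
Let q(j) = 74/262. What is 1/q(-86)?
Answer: 131/37 ≈ 3.5405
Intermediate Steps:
q(j) = 37/131 (q(j) = 74*(1/262) = 37/131)
1/q(-86) = 1/(37/131) = 131/37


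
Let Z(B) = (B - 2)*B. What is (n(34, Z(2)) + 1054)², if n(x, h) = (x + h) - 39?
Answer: 1100401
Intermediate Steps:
Z(B) = B*(-2 + B) (Z(B) = (-2 + B)*B = B*(-2 + B))
n(x, h) = -39 + h + x (n(x, h) = (h + x) - 39 = -39 + h + x)
(n(34, Z(2)) + 1054)² = ((-39 + 2*(-2 + 2) + 34) + 1054)² = ((-39 + 2*0 + 34) + 1054)² = ((-39 + 0 + 34) + 1054)² = (-5 + 1054)² = 1049² = 1100401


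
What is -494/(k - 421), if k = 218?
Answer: 494/203 ≈ 2.4335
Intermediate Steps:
-494/(k - 421) = -494/(218 - 421) = -494/(-203) = -494*(-1/203) = 494/203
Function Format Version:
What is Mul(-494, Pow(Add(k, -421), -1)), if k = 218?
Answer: Rational(494, 203) ≈ 2.4335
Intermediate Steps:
Mul(-494, Pow(Add(k, -421), -1)) = Mul(-494, Pow(Add(218, -421), -1)) = Mul(-494, Pow(-203, -1)) = Mul(-494, Rational(-1, 203)) = Rational(494, 203)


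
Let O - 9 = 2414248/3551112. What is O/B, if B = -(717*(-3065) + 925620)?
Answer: 4296782/564620149665 ≈ 7.6100e-6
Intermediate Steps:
B = 1271985 (B = -(-2197605 + 925620) = -1*(-1271985) = 1271985)
O = 4296782/443889 (O = 9 + 2414248/3551112 = 9 + 2414248*(1/3551112) = 9 + 301781/443889 = 4296782/443889 ≈ 9.6799)
O/B = (4296782/443889)/1271985 = (4296782/443889)*(1/1271985) = 4296782/564620149665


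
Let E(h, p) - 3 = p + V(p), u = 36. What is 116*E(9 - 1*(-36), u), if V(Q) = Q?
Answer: 8700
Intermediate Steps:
E(h, p) = 3 + 2*p (E(h, p) = 3 + (p + p) = 3 + 2*p)
116*E(9 - 1*(-36), u) = 116*(3 + 2*36) = 116*(3 + 72) = 116*75 = 8700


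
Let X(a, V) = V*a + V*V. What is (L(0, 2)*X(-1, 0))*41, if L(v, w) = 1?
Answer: 0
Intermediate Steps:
X(a, V) = V**2 + V*a (X(a, V) = V*a + V**2 = V**2 + V*a)
(L(0, 2)*X(-1, 0))*41 = (1*(0*(0 - 1)))*41 = (1*(0*(-1)))*41 = (1*0)*41 = 0*41 = 0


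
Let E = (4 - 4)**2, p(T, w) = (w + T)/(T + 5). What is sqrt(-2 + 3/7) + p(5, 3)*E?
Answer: I*sqrt(77)/7 ≈ 1.2536*I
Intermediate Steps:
p(T, w) = (T + w)/(5 + T)
E = 0 (E = 0**2 = 0)
sqrt(-2 + 3/7) + p(5, 3)*E = sqrt(-2 + 3/7) + ((5 + 3)/(5 + 5))*0 = sqrt(-2 + 3*(1/7)) + (8/10)*0 = sqrt(-2 + 3/7) + ((1/10)*8)*0 = sqrt(-11/7) + (4/5)*0 = I*sqrt(77)/7 + 0 = I*sqrt(77)/7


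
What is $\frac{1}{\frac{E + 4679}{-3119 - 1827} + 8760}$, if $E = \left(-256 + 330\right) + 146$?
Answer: $\frac{4946}{43322061} \approx 0.00011417$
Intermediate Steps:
$E = 220$ ($E = 74 + 146 = 220$)
$\frac{1}{\frac{E + 4679}{-3119 - 1827} + 8760} = \frac{1}{\frac{220 + 4679}{-3119 - 1827} + 8760} = \frac{1}{\frac{4899}{-4946} + 8760} = \frac{1}{4899 \left(- \frac{1}{4946}\right) + 8760} = \frac{1}{- \frac{4899}{4946} + 8760} = \frac{1}{\frac{43322061}{4946}} = \frac{4946}{43322061}$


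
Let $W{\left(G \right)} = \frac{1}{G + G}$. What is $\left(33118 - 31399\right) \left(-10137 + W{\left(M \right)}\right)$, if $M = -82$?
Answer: $- \frac{2857784211}{164} \approx -1.7426 \cdot 10^{7}$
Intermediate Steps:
$W{\left(G \right)} = \frac{1}{2 G}$
$\left(33118 - 31399\right) \left(-10137 + W{\left(M \right)}\right) = \left(33118 - 31399\right) \left(-10137 + \frac{1}{2 \left(-82\right)}\right) = 1719 \left(-10137 + \frac{1}{2} \left(- \frac{1}{82}\right)\right) = 1719 \left(-10137 - \frac{1}{164}\right) = 1719 \left(- \frac{1662469}{164}\right) = - \frac{2857784211}{164}$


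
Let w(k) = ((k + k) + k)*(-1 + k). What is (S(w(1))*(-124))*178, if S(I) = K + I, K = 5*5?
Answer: -551800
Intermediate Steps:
K = 25
w(k) = 3*k*(-1 + k) (w(k) = (2*k + k)*(-1 + k) = (3*k)*(-1 + k) = 3*k*(-1 + k))
S(I) = 25 + I
(S(w(1))*(-124))*178 = ((25 + 3*1*(-1 + 1))*(-124))*178 = ((25 + 3*1*0)*(-124))*178 = ((25 + 0)*(-124))*178 = (25*(-124))*178 = -3100*178 = -551800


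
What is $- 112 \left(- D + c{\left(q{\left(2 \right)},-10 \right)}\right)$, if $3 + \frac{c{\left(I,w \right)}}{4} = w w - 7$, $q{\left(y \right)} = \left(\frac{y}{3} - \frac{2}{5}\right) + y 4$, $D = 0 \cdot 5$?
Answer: $-40320$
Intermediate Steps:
$D = 0$
$q{\left(y \right)} = - \frac{2}{5} + \frac{13 y}{3}$ ($q{\left(y \right)} = \left(y \frac{1}{3} - \frac{2}{5}\right) + 4 y = \left(\frac{y}{3} - \frac{2}{5}\right) + 4 y = \left(- \frac{2}{5} + \frac{y}{3}\right) + 4 y = - \frac{2}{5} + \frac{13 y}{3}$)
$c{\left(I,w \right)} = -40 + 4 w^{2}$ ($c{\left(I,w \right)} = -12 + 4 \left(w w - 7\right) = -12 + 4 \left(w^{2} - 7\right) = -12 + 4 \left(-7 + w^{2}\right) = -12 + \left(-28 + 4 w^{2}\right) = -40 + 4 w^{2}$)
$- 112 \left(- D + c{\left(q{\left(2 \right)},-10 \right)}\right) = - 112 \left(\left(-1\right) 0 - \left(40 - 4 \left(-10\right)^{2}\right)\right) = - 112 \left(0 + \left(-40 + 4 \cdot 100\right)\right) = - 112 \left(0 + \left(-40 + 400\right)\right) = - 112 \left(0 + 360\right) = \left(-112\right) 360 = -40320$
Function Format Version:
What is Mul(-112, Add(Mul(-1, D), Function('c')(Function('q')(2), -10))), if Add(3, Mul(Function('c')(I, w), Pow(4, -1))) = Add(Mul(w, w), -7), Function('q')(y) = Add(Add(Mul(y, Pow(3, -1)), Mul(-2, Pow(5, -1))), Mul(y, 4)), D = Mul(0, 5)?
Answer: -40320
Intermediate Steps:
D = 0
Function('q')(y) = Add(Rational(-2, 5), Mul(Rational(13, 3), y)) (Function('q')(y) = Add(Add(Mul(y, Rational(1, 3)), Mul(-2, Rational(1, 5))), Mul(4, y)) = Add(Add(Mul(Rational(1, 3), y), Rational(-2, 5)), Mul(4, y)) = Add(Add(Rational(-2, 5), Mul(Rational(1, 3), y)), Mul(4, y)) = Add(Rational(-2, 5), Mul(Rational(13, 3), y)))
Function('c')(I, w) = Add(-40, Mul(4, Pow(w, 2))) (Function('c')(I, w) = Add(-12, Mul(4, Add(Mul(w, w), -7))) = Add(-12, Mul(4, Add(Pow(w, 2), -7))) = Add(-12, Mul(4, Add(-7, Pow(w, 2)))) = Add(-12, Add(-28, Mul(4, Pow(w, 2)))) = Add(-40, Mul(4, Pow(w, 2))))
Mul(-112, Add(Mul(-1, D), Function('c')(Function('q')(2), -10))) = Mul(-112, Add(Mul(-1, 0), Add(-40, Mul(4, Pow(-10, 2))))) = Mul(-112, Add(0, Add(-40, Mul(4, 100)))) = Mul(-112, Add(0, Add(-40, 400))) = Mul(-112, Add(0, 360)) = Mul(-112, 360) = -40320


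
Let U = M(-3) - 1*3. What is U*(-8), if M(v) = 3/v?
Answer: 32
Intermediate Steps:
U = -4 (U = 3/(-3) - 1*3 = 3*(-1/3) - 3 = -1 - 3 = -4)
U*(-8) = -4*(-8) = 32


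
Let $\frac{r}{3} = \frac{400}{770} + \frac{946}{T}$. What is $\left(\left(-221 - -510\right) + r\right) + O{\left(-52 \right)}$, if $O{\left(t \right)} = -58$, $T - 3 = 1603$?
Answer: $\frac{1317144}{5621} \approx 234.33$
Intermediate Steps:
$T = 1606$ ($T = 3 + 1603 = 1606$)
$r = \frac{18693}{5621}$ ($r = 3 \left(\frac{400}{770} + \frac{946}{1606}\right) = 3 \left(400 \cdot \frac{1}{770} + 946 \cdot \frac{1}{1606}\right) = 3 \left(\frac{40}{77} + \frac{43}{73}\right) = 3 \cdot \frac{6231}{5621} = \frac{18693}{5621} \approx 3.3256$)
$\left(\left(-221 - -510\right) + r\right) + O{\left(-52 \right)} = \left(\left(-221 - -510\right) + \frac{18693}{5621}\right) - 58 = \left(\left(-221 + 510\right) + \frac{18693}{5621}\right) - 58 = \left(289 + \frac{18693}{5621}\right) - 58 = \frac{1643162}{5621} - 58 = \frac{1317144}{5621}$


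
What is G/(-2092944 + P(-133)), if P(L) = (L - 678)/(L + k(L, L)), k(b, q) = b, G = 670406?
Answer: -178327996/556722293 ≈ -0.32032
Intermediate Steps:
P(L) = (-678 + L)/(2*L) (P(L) = (L - 678)/(L + L) = (-678 + L)/((2*L)) = (-678 + L)*(1/(2*L)) = (-678 + L)/(2*L))
G/(-2092944 + P(-133)) = 670406/(-2092944 + (1/2)*(-678 - 133)/(-133)) = 670406/(-2092944 + (1/2)*(-1/133)*(-811)) = 670406/(-2092944 + 811/266) = 670406/(-556722293/266) = 670406*(-266/556722293) = -178327996/556722293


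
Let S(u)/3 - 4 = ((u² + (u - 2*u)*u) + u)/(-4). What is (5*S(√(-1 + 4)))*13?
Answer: 780 - 195*√3/4 ≈ 695.56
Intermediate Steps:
S(u) = 12 - 3*u/4 (S(u) = 12 + 3*(((u² + (u - 2*u)*u) + u)/(-4)) = 12 + 3*(((u² + (-u)*u) + u)*(-¼)) = 12 + 3*(((u² - u²) + u)*(-¼)) = 12 + 3*((0 + u)*(-¼)) = 12 + 3*(u*(-¼)) = 12 + 3*(-u/4) = 12 - 3*u/4)
(5*S(√(-1 + 4)))*13 = (5*(12 - 3*√(-1 + 4)/4))*13 = (5*(12 - 3*√3/4))*13 = (60 - 15*√3/4)*13 = 780 - 195*√3/4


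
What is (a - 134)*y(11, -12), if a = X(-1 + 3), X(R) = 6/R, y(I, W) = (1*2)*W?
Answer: 3144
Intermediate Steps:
y(I, W) = 2*W
a = 3 (a = 6/(-1 + 3) = 6/2 = 6*(½) = 3)
(a - 134)*y(11, -12) = (3 - 134)*(2*(-12)) = -131*(-24) = 3144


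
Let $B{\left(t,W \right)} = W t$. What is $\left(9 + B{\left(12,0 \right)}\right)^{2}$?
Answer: $81$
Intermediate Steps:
$\left(9 + B{\left(12,0 \right)}\right)^{2} = \left(9 + 0 \cdot 12\right)^{2} = \left(9 + 0\right)^{2} = 9^{2} = 81$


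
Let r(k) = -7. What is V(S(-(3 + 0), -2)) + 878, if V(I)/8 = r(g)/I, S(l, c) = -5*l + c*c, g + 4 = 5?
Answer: 16626/19 ≈ 875.05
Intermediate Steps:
g = 1 (g = -4 + 5 = 1)
S(l, c) = c² - 5*l (S(l, c) = -5*l + c² = c² - 5*l)
V(I) = -56/I (V(I) = 8*(-7/I) = -56/I)
V(S(-(3 + 0), -2)) + 878 = -56/((-2)² - (-5)*(3 + 0)) + 878 = -56/(4 - (-5)*3) + 878 = -56/(4 - 5*(-3)) + 878 = -56/(4 + 15) + 878 = -56/19 + 878 = 16626/19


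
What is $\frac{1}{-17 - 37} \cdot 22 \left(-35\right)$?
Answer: $\frac{385}{27} \approx 14.259$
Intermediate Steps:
$\frac{1}{-17 - 37} \cdot 22 \left(-35\right) = \frac{1}{-54} \cdot 22 \left(-35\right) = \left(- \frac{1}{54}\right) 22 \left(-35\right) = \left(- \frac{11}{27}\right) \left(-35\right) = \frac{385}{27}$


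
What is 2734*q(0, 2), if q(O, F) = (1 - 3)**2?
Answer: 10936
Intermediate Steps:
q(O, F) = 4 (q(O, F) = (-2)**2 = 4)
2734*q(0, 2) = 2734*4 = 10936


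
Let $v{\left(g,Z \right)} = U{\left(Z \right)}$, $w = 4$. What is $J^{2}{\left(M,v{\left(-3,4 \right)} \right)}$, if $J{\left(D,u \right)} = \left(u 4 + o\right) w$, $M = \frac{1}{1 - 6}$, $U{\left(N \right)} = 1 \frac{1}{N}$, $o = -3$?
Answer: $64$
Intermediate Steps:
$U{\left(N \right)} = \frac{1}{N}$
$v{\left(g,Z \right)} = \frac{1}{Z}$
$M = - \frac{1}{5}$ ($M = \frac{1}{-5} = - \frac{1}{5} \approx -0.2$)
$J{\left(D,u \right)} = -12 + 16 u$ ($J{\left(D,u \right)} = \left(u 4 - 3\right) 4 = \left(4 u - 3\right) 4 = \left(-3 + 4 u\right) 4 = -12 + 16 u$)
$J^{2}{\left(M,v{\left(-3,4 \right)} \right)} = \left(-12 + \frac{16}{4}\right)^{2} = \left(-12 + 16 \cdot \frac{1}{4}\right)^{2} = \left(-12 + 4\right)^{2} = \left(-8\right)^{2} = 64$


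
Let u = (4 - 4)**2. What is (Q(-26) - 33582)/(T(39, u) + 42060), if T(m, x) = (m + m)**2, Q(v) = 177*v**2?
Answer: 14345/8024 ≈ 1.7878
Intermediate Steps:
u = 0 (u = 0**2 = 0)
T(m, x) = 4*m**2 (T(m, x) = (2*m)**2 = 4*m**2)
(Q(-26) - 33582)/(T(39, u) + 42060) = (177*(-26)**2 - 33582)/(4*39**2 + 42060) = (177*676 - 33582)/(4*1521 + 42060) = (119652 - 33582)/(6084 + 42060) = 86070/48144 = 86070*(1/48144) = 14345/8024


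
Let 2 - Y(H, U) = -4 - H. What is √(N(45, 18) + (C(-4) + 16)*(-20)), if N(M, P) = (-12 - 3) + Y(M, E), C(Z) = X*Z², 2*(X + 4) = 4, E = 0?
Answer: 2*√89 ≈ 18.868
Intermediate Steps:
X = -2 (X = -4 + (½)*4 = -4 + 2 = -2)
Y(H, U) = 6 + H (Y(H, U) = 2 - (-4 - H) = 2 + (4 + H) = 6 + H)
C(Z) = -2*Z²
N(M, P) = -9 + M (N(M, P) = (-12 - 3) + (6 + M) = -15 + (6 + M) = -9 + M)
√(N(45, 18) + (C(-4) + 16)*(-20)) = √((-9 + 45) + (-2*(-4)² + 16)*(-20)) = √(36 + (-2*16 + 16)*(-20)) = √(36 + (-32 + 16)*(-20)) = √(36 - 16*(-20)) = √(36 + 320) = √356 = 2*√89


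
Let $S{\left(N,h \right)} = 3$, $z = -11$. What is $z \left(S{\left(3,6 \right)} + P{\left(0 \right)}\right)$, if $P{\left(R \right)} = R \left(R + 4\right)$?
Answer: $-33$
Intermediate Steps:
$P{\left(R \right)} = R \left(4 + R\right)$
$z \left(S{\left(3,6 \right)} + P{\left(0 \right)}\right) = - 11 \left(3 + 0 \left(4 + 0\right)\right) = - 11 \left(3 + 0 \cdot 4\right) = - 11 \left(3 + 0\right) = \left(-11\right) 3 = -33$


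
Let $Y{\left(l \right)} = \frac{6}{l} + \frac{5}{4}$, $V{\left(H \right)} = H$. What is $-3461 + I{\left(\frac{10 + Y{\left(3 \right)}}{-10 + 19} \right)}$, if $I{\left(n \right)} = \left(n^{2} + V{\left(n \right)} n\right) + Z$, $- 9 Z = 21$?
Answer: $- \frac{2241431}{648} \approx -3459.0$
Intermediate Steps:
$Z = - \frac{7}{3}$ ($Z = \left(- \frac{1}{9}\right) 21 = - \frac{7}{3} \approx -2.3333$)
$Y{\left(l \right)} = \frac{5}{4} + \frac{6}{l}$ ($Y{\left(l \right)} = \frac{6}{l} + 5 \cdot \frac{1}{4} = \frac{6}{l} + \frac{5}{4} = \frac{5}{4} + \frac{6}{l}$)
$I{\left(n \right)} = - \frac{7}{3} + 2 n^{2}$ ($I{\left(n \right)} = \left(n^{2} + n n\right) - \frac{7}{3} = \left(n^{2} + n^{2}\right) - \frac{7}{3} = 2 n^{2} - \frac{7}{3} = - \frac{7}{3} + 2 n^{2}$)
$-3461 + I{\left(\frac{10 + Y{\left(3 \right)}}{-10 + 19} \right)} = -3461 - \left(\frac{7}{3} - 2 \left(\frac{10 + \left(\frac{5}{4} + \frac{6}{3}\right)}{-10 + 19}\right)^{2}\right) = -3461 - \left(\frac{7}{3} - 2 \left(\frac{10 + \left(\frac{5}{4} + 6 \cdot \frac{1}{3}\right)}{9}\right)^{2}\right) = -3461 - \left(\frac{7}{3} - 2 \left(\left(10 + \left(\frac{5}{4} + 2\right)\right) \frac{1}{9}\right)^{2}\right) = -3461 - \left(\frac{7}{3} - 2 \left(\left(10 + \frac{13}{4}\right) \frac{1}{9}\right)^{2}\right) = -3461 - \left(\frac{7}{3} - 2 \left(\frac{53}{4} \cdot \frac{1}{9}\right)^{2}\right) = -3461 - \left(\frac{7}{3} - 2 \left(\frac{53}{36}\right)^{2}\right) = -3461 + \left(- \frac{7}{3} + 2 \cdot \frac{2809}{1296}\right) = -3461 + \left(- \frac{7}{3} + \frac{2809}{648}\right) = -3461 + \frac{1297}{648} = - \frac{2241431}{648}$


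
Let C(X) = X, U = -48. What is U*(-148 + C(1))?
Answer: 7056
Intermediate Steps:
U*(-148 + C(1)) = -48*(-148 + 1) = -48*(-147) = 7056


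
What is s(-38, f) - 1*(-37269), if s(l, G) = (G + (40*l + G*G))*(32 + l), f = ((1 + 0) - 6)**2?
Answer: 42489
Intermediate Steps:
f = 25 (f = (1 - 6)**2 = (-5)**2 = 25)
s(l, G) = (32 + l)*(G + G**2 + 40*l) (s(l, G) = (G + (40*l + G**2))*(32 + l) = (G + (G**2 + 40*l))*(32 + l) = (G + G**2 + 40*l)*(32 + l) = (32 + l)*(G + G**2 + 40*l))
s(-38, f) - 1*(-37269) = (32*25 + 32*25**2 + 40*(-38)**2 + 1280*(-38) + 25*(-38) - 38*25**2) - 1*(-37269) = (800 + 32*625 + 40*1444 - 48640 - 950 - 38*625) + 37269 = (800 + 20000 + 57760 - 48640 - 950 - 23750) + 37269 = 5220 + 37269 = 42489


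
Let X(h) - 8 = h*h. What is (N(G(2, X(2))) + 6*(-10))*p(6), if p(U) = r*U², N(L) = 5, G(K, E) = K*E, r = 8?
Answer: -15840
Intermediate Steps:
X(h) = 8 + h² (X(h) = 8 + h*h = 8 + h²)
G(K, E) = E*K
p(U) = 8*U²
(N(G(2, X(2))) + 6*(-10))*p(6) = (5 + 6*(-10))*(8*6²) = (5 - 60)*(8*36) = -55*288 = -15840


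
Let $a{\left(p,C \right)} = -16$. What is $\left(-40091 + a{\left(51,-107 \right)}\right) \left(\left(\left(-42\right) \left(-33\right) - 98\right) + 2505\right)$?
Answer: $-152125851$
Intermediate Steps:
$\left(-40091 + a{\left(51,-107 \right)}\right) \left(\left(\left(-42\right) \left(-33\right) - 98\right) + 2505\right) = \left(-40091 - 16\right) \left(\left(\left(-42\right) \left(-33\right) - 98\right) + 2505\right) = - 40107 \left(\left(1386 - 98\right) + 2505\right) = - 40107 \left(1288 + 2505\right) = \left(-40107\right) 3793 = -152125851$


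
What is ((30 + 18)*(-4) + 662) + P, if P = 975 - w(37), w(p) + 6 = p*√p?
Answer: 1451 - 37*√37 ≈ 1225.9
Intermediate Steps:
w(p) = -6 + p^(3/2) (w(p) = -6 + p*√p = -6 + p^(3/2))
P = 981 - 37*√37 (P = 975 - (-6 + 37^(3/2)) = 975 - (-6 + 37*√37) = 975 + (6 - 37*√37) = 981 - 37*√37 ≈ 755.94)
((30 + 18)*(-4) + 662) + P = ((30 + 18)*(-4) + 662) + (981 - 37*√37) = (48*(-4) + 662) + (981 - 37*√37) = (-192 + 662) + (981 - 37*√37) = 470 + (981 - 37*√37) = 1451 - 37*√37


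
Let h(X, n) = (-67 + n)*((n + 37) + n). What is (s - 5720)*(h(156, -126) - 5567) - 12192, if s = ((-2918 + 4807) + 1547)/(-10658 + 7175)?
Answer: -79550092736/387 ≈ -2.0556e+8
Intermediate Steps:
h(X, n) = (-67 + n)*(37 + 2*n) (h(X, n) = (-67 + n)*((37 + n) + n) = (-67 + n)*(37 + 2*n))
s = -3436/3483 (s = (1889 + 1547)/(-3483) = 3436*(-1/3483) = -3436/3483 ≈ -0.98651)
(s - 5720)*(h(156, -126) - 5567) - 12192 = (-3436/3483 - 5720)*((-2479 - 97*(-126) + 2*(-126)²) - 5567) - 12192 = -19926196*((-2479 + 12222 + 2*15876) - 5567)/3483 - 12192 = -19926196*((-2479 + 12222 + 31752) - 5567)/3483 - 12192 = -19926196*(41495 - 5567)/3483 - 12192 = -19926196/3483*35928 - 12192 = -79545374432/387 - 12192 = -79550092736/387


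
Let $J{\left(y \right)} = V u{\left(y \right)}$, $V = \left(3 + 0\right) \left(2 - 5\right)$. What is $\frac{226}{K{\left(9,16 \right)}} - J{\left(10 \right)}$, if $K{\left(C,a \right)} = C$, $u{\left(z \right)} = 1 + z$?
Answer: $\frac{1117}{9} \approx 124.11$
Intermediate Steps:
$V = -9$ ($V = 3 \left(-3\right) = -9$)
$J{\left(y \right)} = -9 - 9 y$ ($J{\left(y \right)} = - 9 \left(1 + y\right) = -9 - 9 y$)
$\frac{226}{K{\left(9,16 \right)}} - J{\left(10 \right)} = \frac{226}{9} - \left(-9 - 90\right) = 226 \cdot \frac{1}{9} - \left(-9 - 90\right) = \frac{226}{9} - -99 = \frac{226}{9} + 99 = \frac{1117}{9}$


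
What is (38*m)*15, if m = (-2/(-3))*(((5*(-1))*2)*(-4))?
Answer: 15200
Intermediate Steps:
m = 80/3 (m = (-2*(-1/3))*(-5*2*(-4)) = 2*(-10*(-4))/3 = (2/3)*40 = 80/3 ≈ 26.667)
(38*m)*15 = (38*(80/3))*15 = (3040/3)*15 = 15200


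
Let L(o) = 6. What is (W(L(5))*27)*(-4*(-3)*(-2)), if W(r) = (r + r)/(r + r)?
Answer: -648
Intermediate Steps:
W(r) = 1 (W(r) = (2*r)/((2*r)) = (2*r)*(1/(2*r)) = 1)
(W(L(5))*27)*(-4*(-3)*(-2)) = (1*27)*(-4*(-3)*(-2)) = 27*(12*(-2)) = 27*(-24) = -648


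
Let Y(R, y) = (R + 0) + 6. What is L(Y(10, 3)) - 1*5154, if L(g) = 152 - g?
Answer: -5018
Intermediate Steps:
Y(R, y) = 6 + R (Y(R, y) = R + 6 = 6 + R)
L(Y(10, 3)) - 1*5154 = (152 - (6 + 10)) - 1*5154 = (152 - 1*16) - 5154 = (152 - 16) - 5154 = 136 - 5154 = -5018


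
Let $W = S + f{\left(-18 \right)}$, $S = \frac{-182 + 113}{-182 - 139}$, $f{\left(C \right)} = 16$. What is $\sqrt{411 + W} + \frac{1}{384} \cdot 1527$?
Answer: $\frac{509}{128} + \frac{4 \sqrt{305699}}{107} \approx 24.646$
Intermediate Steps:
$S = \frac{23}{107}$ ($S = - \frac{69}{-321} = \left(-69\right) \left(- \frac{1}{321}\right) = \frac{23}{107} \approx 0.21495$)
$W = \frac{1735}{107}$ ($W = \frac{23}{107} + 16 = \frac{1735}{107} \approx 16.215$)
$\sqrt{411 + W} + \frac{1}{384} \cdot 1527 = \sqrt{411 + \frac{1735}{107}} + \frac{1}{384} \cdot 1527 = \sqrt{\frac{45712}{107}} + \frac{1}{384} \cdot 1527 = \frac{4 \sqrt{305699}}{107} + \frac{509}{128} = \frac{509}{128} + \frac{4 \sqrt{305699}}{107}$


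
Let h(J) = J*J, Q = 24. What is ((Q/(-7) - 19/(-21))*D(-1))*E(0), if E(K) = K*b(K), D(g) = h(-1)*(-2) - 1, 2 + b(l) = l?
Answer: 0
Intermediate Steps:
b(l) = -2 + l
h(J) = J²
D(g) = -3 (D(g) = (-1)²*(-2) - 1 = 1*(-2) - 1 = -2 - 1 = -3)
E(K) = K*(-2 + K)
((Q/(-7) - 19/(-21))*D(-1))*E(0) = ((24/(-7) - 19/(-21))*(-3))*(0*(-2 + 0)) = ((24*(-⅐) - 19*(-1/21))*(-3))*(0*(-2)) = ((-24/7 + 19/21)*(-3))*0 = -53/21*(-3)*0 = (53/7)*0 = 0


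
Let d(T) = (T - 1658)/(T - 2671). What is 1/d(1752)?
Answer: -919/94 ≈ -9.7766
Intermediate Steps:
d(T) = (-1658 + T)/(-2671 + T)
1/d(1752) = 1/((-1658 + 1752)/(-2671 + 1752)) = 1/(94/(-919)) = 1/(-1/919*94) = 1/(-94/919) = -919/94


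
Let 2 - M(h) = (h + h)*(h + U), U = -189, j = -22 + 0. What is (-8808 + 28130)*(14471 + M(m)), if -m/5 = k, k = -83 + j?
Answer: -6537154294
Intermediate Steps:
j = -22
k = -105 (k = -83 - 22 = -105)
m = 525 (m = -5*(-105) = 525)
M(h) = 2 - 2*h*(-189 + h) (M(h) = 2 - (h + h)*(h - 189) = 2 - 2*h*(-189 + h))
(-8808 + 28130)*(14471 + M(m)) = (-8808 + 28130)*(14471 + (2 - 2*525**2 + 378*525)) = 19322*(14471 + (2 - 2*275625 + 198450)) = 19322*(14471 + (2 - 551250 + 198450)) = 19322*(14471 - 352798) = 19322*(-338327) = -6537154294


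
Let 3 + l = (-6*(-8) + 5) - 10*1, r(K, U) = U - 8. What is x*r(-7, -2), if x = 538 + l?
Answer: -5780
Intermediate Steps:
r(K, U) = -8 + U
l = 40 (l = -3 + ((-6*(-8) + 5) - 10*1) = -3 + ((48 + 5) - 10) = -3 + (53 - 10) = -3 + 43 = 40)
x = 578 (x = 538 + 40 = 578)
x*r(-7, -2) = 578*(-8 - 2) = 578*(-10) = -5780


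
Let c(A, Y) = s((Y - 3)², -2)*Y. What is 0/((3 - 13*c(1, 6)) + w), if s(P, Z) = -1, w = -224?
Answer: 0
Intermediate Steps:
c(A, Y) = -Y
0/((3 - 13*c(1, 6)) + w) = 0/((3 - (-13)*6) - 224) = 0/((3 - 13*(-6)) - 224) = 0/((3 + 78) - 224) = 0/(81 - 224) = 0/(-143) = -1/143*0 = 0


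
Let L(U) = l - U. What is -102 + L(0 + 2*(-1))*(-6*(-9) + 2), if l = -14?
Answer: -774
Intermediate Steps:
L(U) = -14 - U
-102 + L(0 + 2*(-1))*(-6*(-9) + 2) = -102 + (-14 - (0 + 2*(-1)))*(-6*(-9) + 2) = -102 + (-14 - (0 - 2))*(54 + 2) = -102 + (-14 - 1*(-2))*56 = -102 + (-14 + 2)*56 = -102 - 12*56 = -102 - 672 = -774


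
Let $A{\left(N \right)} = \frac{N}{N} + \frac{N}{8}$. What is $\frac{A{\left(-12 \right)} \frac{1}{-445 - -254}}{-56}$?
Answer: $- \frac{1}{21392} \approx -4.6746 \cdot 10^{-5}$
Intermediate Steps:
$A{\left(N \right)} = 1 + \frac{N}{8}$ ($A{\left(N \right)} = 1 + N \frac{1}{8} = 1 + \frac{N}{8}$)
$\frac{A{\left(-12 \right)} \frac{1}{-445 - -254}}{-56} = \frac{\left(1 + \frac{1}{8} \left(-12\right)\right) \frac{1}{-445 - -254}}{-56} = \frac{1 - \frac{3}{2}}{-445 + 254} \left(- \frac{1}{56}\right) = - \frac{1}{2 \left(-191\right)} \left(- \frac{1}{56}\right) = \left(- \frac{1}{2}\right) \left(- \frac{1}{191}\right) \left(- \frac{1}{56}\right) = \frac{1}{382} \left(- \frac{1}{56}\right) = - \frac{1}{21392}$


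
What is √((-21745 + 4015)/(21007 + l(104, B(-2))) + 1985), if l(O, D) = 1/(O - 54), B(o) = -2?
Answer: √243221639099165/350117 ≈ 44.544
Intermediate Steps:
l(O, D) = 1/(-54 + O)
√((-21745 + 4015)/(21007 + l(104, B(-2))) + 1985) = √((-21745 + 4015)/(21007 + 1/(-54 + 104)) + 1985) = √(-17730/(21007 + 1/50) + 1985) = √(-17730/1050351/50 + 1985) = √(-17730*50/1050351 + 1985) = √(-295500/350117 + 1985) = √(694686745/350117) = √243221639099165/350117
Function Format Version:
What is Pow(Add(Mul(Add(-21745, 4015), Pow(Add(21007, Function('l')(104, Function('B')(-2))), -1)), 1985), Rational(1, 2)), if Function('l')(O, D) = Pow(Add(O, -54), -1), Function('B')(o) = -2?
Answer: Mul(Rational(1, 350117), Pow(243221639099165, Rational(1, 2))) ≈ 44.544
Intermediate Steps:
Function('l')(O, D) = Pow(Add(-54, O), -1)
Pow(Add(Mul(Add(-21745, 4015), Pow(Add(21007, Function('l')(104, Function('B')(-2))), -1)), 1985), Rational(1, 2)) = Pow(Add(Mul(Add(-21745, 4015), Pow(Add(21007, Pow(Add(-54, 104), -1)), -1)), 1985), Rational(1, 2)) = Pow(Add(Mul(-17730, Pow(Add(21007, Pow(50, -1)), -1)), 1985), Rational(1, 2)) = Pow(Add(Mul(-17730, Pow(Add(21007, Rational(1, 50)), -1)), 1985), Rational(1, 2)) = Pow(Add(Mul(-17730, Pow(Rational(1050351, 50), -1)), 1985), Rational(1, 2)) = Pow(Add(Mul(-17730, Rational(50, 1050351)), 1985), Rational(1, 2)) = Pow(Add(Rational(-295500, 350117), 1985), Rational(1, 2)) = Pow(Rational(694686745, 350117), Rational(1, 2)) = Mul(Rational(1, 350117), Pow(243221639099165, Rational(1, 2)))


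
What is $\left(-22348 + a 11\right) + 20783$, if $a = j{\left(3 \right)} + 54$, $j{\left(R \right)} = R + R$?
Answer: $-905$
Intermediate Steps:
$j{\left(R \right)} = 2 R$
$a = 60$ ($a = 2 \cdot 3 + 54 = 6 + 54 = 60$)
$\left(-22348 + a 11\right) + 20783 = \left(-22348 + 60 \cdot 11\right) + 20783 = \left(-22348 + 660\right) + 20783 = -21688 + 20783 = -905$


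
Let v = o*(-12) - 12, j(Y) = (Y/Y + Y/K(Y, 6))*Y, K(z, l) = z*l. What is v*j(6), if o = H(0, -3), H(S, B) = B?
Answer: 168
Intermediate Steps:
o = -3
K(z, l) = l*z
j(Y) = 7*Y/6 (j(Y) = (Y/Y + Y/((6*Y)))*Y = (1 + Y*(1/(6*Y)))*Y = (1 + 1/6)*Y = 7*Y/6)
v = 24 (v = -3*(-12) - 12 = 36 - 12 = 24)
v*j(6) = 24*((7/6)*6) = 24*7 = 168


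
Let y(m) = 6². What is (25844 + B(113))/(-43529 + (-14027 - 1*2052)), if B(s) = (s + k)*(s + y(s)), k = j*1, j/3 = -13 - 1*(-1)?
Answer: -37317/59608 ≈ -0.62604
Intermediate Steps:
j = -36 (j = 3*(-13 - 1*(-1)) = 3*(-13 + 1) = 3*(-12) = -36)
y(m) = 36
k = -36 (k = -36*1 = -36)
B(s) = (-36 + s)*(36 + s) (B(s) = (s - 36)*(s + 36) = (-36 + s)*(36 + s))
(25844 + B(113))/(-43529 + (-14027 - 1*2052)) = (25844 + (-1296 + 113²))/(-43529 + (-14027 - 1*2052)) = (25844 + (-1296 + 12769))/(-43529 + (-14027 - 2052)) = (25844 + 11473)/(-43529 - 16079) = 37317/(-59608) = 37317*(-1/59608) = -37317/59608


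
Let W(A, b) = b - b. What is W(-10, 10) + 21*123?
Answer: 2583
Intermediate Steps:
W(A, b) = 0
W(-10, 10) + 21*123 = 0 + 21*123 = 0 + 2583 = 2583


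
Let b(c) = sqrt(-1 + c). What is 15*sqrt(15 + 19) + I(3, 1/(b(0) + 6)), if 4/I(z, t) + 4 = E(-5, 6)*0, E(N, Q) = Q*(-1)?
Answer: -1 + 15*sqrt(34) ≈ 86.464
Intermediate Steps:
E(N, Q) = -Q
I(z, t) = -1 (I(z, t) = 4/(-4 - 1*6*0) = 4/(-4 - 6*0) = 4/(-4 + 0) = 4/(-4) = 4*(-1/4) = -1)
15*sqrt(15 + 19) + I(3, 1/(b(0) + 6)) = 15*sqrt(15 + 19) - 1 = 15*sqrt(34) - 1 = -1 + 15*sqrt(34)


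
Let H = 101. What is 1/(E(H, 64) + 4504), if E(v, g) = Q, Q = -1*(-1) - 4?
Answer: 1/4501 ≈ 0.00022217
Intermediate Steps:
Q = -3 (Q = 1 - 4 = -3)
E(v, g) = -3
1/(E(H, 64) + 4504) = 1/(-3 + 4504) = 1/4501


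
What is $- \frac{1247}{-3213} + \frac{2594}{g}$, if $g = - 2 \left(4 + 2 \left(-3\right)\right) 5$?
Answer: $\frac{4179731}{32130} \approx 130.09$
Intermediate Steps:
$g = 20$ ($g = - 2 \left(4 - 6\right) 5 = \left(-2\right) \left(-2\right) 5 = 4 \cdot 5 = 20$)
$- \frac{1247}{-3213} + \frac{2594}{g} = - \frac{1247}{-3213} + \frac{2594}{20} = \left(-1247\right) \left(- \frac{1}{3213}\right) + 2594 \cdot \frac{1}{20} = \frac{1247}{3213} + \frac{1297}{10} = \frac{4179731}{32130}$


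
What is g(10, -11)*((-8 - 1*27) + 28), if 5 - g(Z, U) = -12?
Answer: -119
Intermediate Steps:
g(Z, U) = 17 (g(Z, U) = 5 - 1*(-12) = 5 + 12 = 17)
g(10, -11)*((-8 - 1*27) + 28) = 17*((-8 - 1*27) + 28) = 17*((-8 - 27) + 28) = 17*(-35 + 28) = 17*(-7) = -119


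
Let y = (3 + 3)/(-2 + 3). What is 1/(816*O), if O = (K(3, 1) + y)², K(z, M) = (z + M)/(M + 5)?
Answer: 3/108800 ≈ 2.7574e-5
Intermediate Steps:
y = 6 (y = 6/1 = 6*1 = 6)
K(z, M) = (M + z)/(5 + M)
O = 400/9 (O = ((1 + 3)/(5 + 1) + 6)² = (4/6 + 6)² = ((⅙)*4 + 6)² = (⅔ + 6)² = (20/3)² = 400/9 ≈ 44.444)
1/(816*O) = 1/(816*(400/9)) = 1/(108800/3) = 3/108800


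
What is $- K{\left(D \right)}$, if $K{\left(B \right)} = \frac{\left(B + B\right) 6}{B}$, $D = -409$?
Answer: $-12$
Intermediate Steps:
$K{\left(B \right)} = 12$ ($K{\left(B \right)} = \frac{2 B 6}{B} = \frac{12 B}{B} = 12$)
$- K{\left(D \right)} = \left(-1\right) 12 = -12$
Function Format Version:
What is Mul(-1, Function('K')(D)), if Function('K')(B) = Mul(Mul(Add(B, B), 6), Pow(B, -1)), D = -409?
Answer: -12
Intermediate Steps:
Function('K')(B) = 12 (Function('K')(B) = Mul(Mul(Mul(2, B), 6), Pow(B, -1)) = Mul(Mul(12, B), Pow(B, -1)) = 12)
Mul(-1, Function('K')(D)) = Mul(-1, 12) = -12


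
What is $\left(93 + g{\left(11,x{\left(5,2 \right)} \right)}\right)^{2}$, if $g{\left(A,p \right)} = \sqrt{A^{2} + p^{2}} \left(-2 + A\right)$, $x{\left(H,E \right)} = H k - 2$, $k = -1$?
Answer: $22419 + 1674 \sqrt{170} \approx 44245.0$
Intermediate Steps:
$x{\left(H,E \right)} = -2 - H$ ($x{\left(H,E \right)} = H \left(-1\right) - 2 = - H - 2 = -2 - H$)
$\left(93 + g{\left(11,x{\left(5,2 \right)} \right)}\right)^{2} = \left(93 + \sqrt{11^{2} + \left(-2 - 5\right)^{2}} \left(-2 + 11\right)\right)^{2} = \left(93 + \sqrt{121 + \left(-2 - 5\right)^{2}} \cdot 9\right)^{2} = \left(93 + \sqrt{121 + \left(-7\right)^{2}} \cdot 9\right)^{2} = \left(93 + \sqrt{121 + 49} \cdot 9\right)^{2} = \left(93 + \sqrt{170} \cdot 9\right)^{2} = \left(93 + 9 \sqrt{170}\right)^{2}$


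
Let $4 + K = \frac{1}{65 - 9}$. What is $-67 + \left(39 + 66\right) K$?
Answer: $- \frac{3881}{8} \approx -485.13$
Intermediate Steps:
$K = - \frac{223}{56}$ ($K = -4 + \frac{1}{65 - 9} = -4 + \frac{1}{56} = - \frac{223}{56} \approx -3.9821$)
$-67 + \left(39 + 66\right) K = -67 + \left(39 + 66\right) \left(- \frac{223}{56}\right) = -67 + 105 \left(- \frac{223}{56}\right) = -67 - \frac{3345}{8} = - \frac{3881}{8}$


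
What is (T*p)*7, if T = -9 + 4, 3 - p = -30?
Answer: -1155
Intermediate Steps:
p = 33 (p = 3 - 1*(-30) = 3 + 30 = 33)
T = -5
(T*p)*7 = -5*33*7 = -165*7 = -1155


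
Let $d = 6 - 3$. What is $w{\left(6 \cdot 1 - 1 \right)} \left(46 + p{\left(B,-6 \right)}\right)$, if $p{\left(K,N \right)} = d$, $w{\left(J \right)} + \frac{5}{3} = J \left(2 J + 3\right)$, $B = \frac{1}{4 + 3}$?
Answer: $\frac{9310}{3} \approx 3103.3$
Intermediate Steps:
$B = \frac{1}{7} \approx 0.14286$
$d = 3$
$w{\left(J \right)} = - \frac{5}{3} + J \left(3 + 2 J\right)$ ($w{\left(J \right)} = - \frac{5}{3} + J \left(2 J + 3\right) = - \frac{5}{3} + J \left(3 + 2 J\right)$)
$p{\left(K,N \right)} = 3$
$w{\left(6 \cdot 1 - 1 \right)} \left(46 + p{\left(B,-6 \right)}\right) = \left(- \frac{5}{3} + 2 \left(6 \cdot 1 - 1\right)^{2} + 3 \left(6 \cdot 1 - 1\right)\right) \left(46 + 3\right) = \left(- \frac{5}{3} + 2 \left(6 - 1\right)^{2} + 3 \left(6 - 1\right)\right) 49 = \left(- \frac{5}{3} + 2 \cdot 5^{2} + 3 \cdot 5\right) 49 = \left(- \frac{5}{3} + 2 \cdot 25 + 15\right) 49 = \left(- \frac{5}{3} + 50 + 15\right) 49 = \frac{190}{3} \cdot 49 = \frac{9310}{3}$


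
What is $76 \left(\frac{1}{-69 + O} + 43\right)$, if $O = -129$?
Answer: $\frac{323494}{99} \approx 3267.6$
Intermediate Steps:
$76 \left(\frac{1}{-69 + O} + 43\right) = 76 \left(\frac{1}{-69 - 129} + 43\right) = 76 \left(\frac{1}{-198} + 43\right) = 76 \left(- \frac{1}{198} + 43\right) = 76 \cdot \frac{8513}{198} = \frac{323494}{99}$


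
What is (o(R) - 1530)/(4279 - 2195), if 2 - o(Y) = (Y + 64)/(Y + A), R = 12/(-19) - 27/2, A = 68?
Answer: -3129711/4265948 ≈ -0.73365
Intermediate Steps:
R = -537/38 (R = 12*(-1/19) - 27*1/2 = -12/19 - 27/2 = -537/38 ≈ -14.132)
o(Y) = 2 - (64 + Y)/(68 + Y) (o(Y) = 2 - (Y + 64)/(Y + 68) = 2 - (64 + Y)/(68 + Y))
(o(R) - 1530)/(4279 - 2195) = ((72 - 537/38)/(68 - 537/38) - 1530)/(4279 - 2195) = ((2199/38)/(2047/38) - 1530)/2084 = ((38/2047)*(2199/38) - 1530)*(1/2084) = (2199/2047 - 1530)*(1/2084) = -3129711/2047*1/2084 = -3129711/4265948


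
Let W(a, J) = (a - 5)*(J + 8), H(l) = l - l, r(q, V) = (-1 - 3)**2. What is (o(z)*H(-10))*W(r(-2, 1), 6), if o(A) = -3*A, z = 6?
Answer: 0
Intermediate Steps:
r(q, V) = 16 (r(q, V) = (-4)**2 = 16)
H(l) = 0
W(a, J) = (-5 + a)*(8 + J)
(o(z)*H(-10))*W(r(-2, 1), 6) = (-3*6*0)*(-40 - 5*6 + 8*16 + 6*16) = (-18*0)*(-40 - 30 + 128 + 96) = 0*154 = 0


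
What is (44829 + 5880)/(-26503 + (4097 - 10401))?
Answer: -50709/32807 ≈ -1.5457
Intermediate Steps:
(44829 + 5880)/(-26503 + (4097 - 10401)) = 50709/(-26503 - 6304) = 50709/(-32807) = 50709*(-1/32807) = -50709/32807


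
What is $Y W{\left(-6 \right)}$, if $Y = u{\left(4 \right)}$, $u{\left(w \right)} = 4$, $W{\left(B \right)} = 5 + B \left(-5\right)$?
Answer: $140$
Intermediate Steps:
$W{\left(B \right)} = 5 - 5 B$
$Y = 4$
$Y W{\left(-6 \right)} = 4 \left(5 - -30\right) = 4 \left(5 + 30\right) = 4 \cdot 35 = 140$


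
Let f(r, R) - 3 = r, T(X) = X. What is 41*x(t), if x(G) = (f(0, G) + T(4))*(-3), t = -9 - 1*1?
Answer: -861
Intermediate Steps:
t = -10 (t = -9 - 1 = -10)
f(r, R) = 3 + r
x(G) = -21 (x(G) = ((3 + 0) + 4)*(-3) = (3 + 4)*(-3) = 7*(-3) = -21)
41*x(t) = 41*(-21) = -861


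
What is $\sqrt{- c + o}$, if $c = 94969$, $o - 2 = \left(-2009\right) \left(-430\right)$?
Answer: $\sqrt{768903} \approx 876.87$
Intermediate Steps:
$o = 863872$ ($o = 2 - -863870 = 2 + 863870 = 863872$)
$\sqrt{- c + o} = \sqrt{\left(-1\right) 94969 + 863872} = \sqrt{-94969 + 863872} = \sqrt{768903}$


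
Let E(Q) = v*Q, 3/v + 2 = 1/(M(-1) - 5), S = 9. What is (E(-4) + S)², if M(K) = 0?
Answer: 25281/121 ≈ 208.93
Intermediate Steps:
v = -15/11 (v = 3/(-2 + 1/(0 - 5)) = 3/(-2 + 1/(-5)) = 3/(-2 - ⅕) = 3/(-11/5) = 3*(-5/11) = -15/11 ≈ -1.3636)
E(Q) = -15*Q/11
(E(-4) + S)² = (-15/11*(-4) + 9)² = (60/11 + 9)² = (159/11)² = 25281/121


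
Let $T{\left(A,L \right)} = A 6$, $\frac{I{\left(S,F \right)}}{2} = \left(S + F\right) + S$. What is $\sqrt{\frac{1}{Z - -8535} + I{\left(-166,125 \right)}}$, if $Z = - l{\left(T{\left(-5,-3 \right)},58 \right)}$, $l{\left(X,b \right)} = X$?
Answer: $\frac{i \sqrt{30370710585}}{8565} \approx 20.347 i$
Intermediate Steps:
$I{\left(S,F \right)} = 2 F + 4 S$ ($I{\left(S,F \right)} = 2 \left(\left(S + F\right) + S\right) = 2 \left(\left(F + S\right) + S\right) = 2 \left(F + 2 S\right) = 2 F + 4 S$)
$T{\left(A,L \right)} = 6 A$
$Z = 30$ ($Z = - 6 \left(-5\right) = \left(-1\right) \left(-30\right) = 30$)
$\sqrt{\frac{1}{Z - -8535} + I{\left(-166,125 \right)}} = \sqrt{\frac{1}{30 - -8535} + \left(2 \cdot 125 + 4 \left(-166\right)\right)} = \sqrt{\frac{1}{30 + 8535} + \left(250 - 664\right)} = \sqrt{\frac{1}{8565} - 414} = \sqrt{- \frac{3545909}{8565}} = \frac{i \sqrt{30370710585}}{8565}$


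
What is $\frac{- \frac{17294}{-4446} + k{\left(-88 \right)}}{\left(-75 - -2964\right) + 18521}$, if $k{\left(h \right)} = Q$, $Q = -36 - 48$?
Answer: $- \frac{35617}{9518886} \approx -0.0037417$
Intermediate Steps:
$Q = -84$
$k{\left(h \right)} = -84$
$\frac{- \frac{17294}{-4446} + k{\left(-88 \right)}}{\left(-75 - -2964\right) + 18521} = \frac{- \frac{17294}{-4446} - 84}{\left(-75 - -2964\right) + 18521} = \frac{\left(-17294\right) \left(- \frac{1}{4446}\right) - 84}{\left(-75 + 2964\right) + 18521} = \frac{\frac{8647}{2223} - 84}{2889 + 18521} = - \frac{178085}{2223 \cdot 21410} = \left(- \frac{178085}{2223}\right) \frac{1}{21410} = - \frac{35617}{9518886}$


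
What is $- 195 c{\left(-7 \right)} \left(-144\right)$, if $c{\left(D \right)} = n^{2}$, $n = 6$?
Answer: $1010880$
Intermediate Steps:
$c{\left(D \right)} = 36$ ($c{\left(D \right)} = 6^{2} = 36$)
$- 195 c{\left(-7 \right)} \left(-144\right) = \left(-195\right) 36 \left(-144\right) = \left(-7020\right) \left(-144\right) = 1010880$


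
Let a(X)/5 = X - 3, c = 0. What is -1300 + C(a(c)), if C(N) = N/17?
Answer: -22115/17 ≈ -1300.9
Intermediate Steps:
a(X) = -15 + 5*X (a(X) = 5*(X - 3) = 5*(-3 + X) = -15 + 5*X)
C(N) = N/17 (C(N) = N*(1/17) = N/17)
-1300 + C(a(c)) = -1300 + (-15 + 5*0)/17 = -1300 + (-15 + 0)/17 = -1300 + (1/17)*(-15) = -1300 - 15/17 = -22115/17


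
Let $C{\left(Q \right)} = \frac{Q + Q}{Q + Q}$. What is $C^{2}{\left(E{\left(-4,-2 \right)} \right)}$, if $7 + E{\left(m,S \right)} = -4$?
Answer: $1$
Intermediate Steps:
$E{\left(m,S \right)} = -11$ ($E{\left(m,S \right)} = -7 - 4 = -11$)
$C{\left(Q \right)} = 1$ ($C{\left(Q \right)} = \frac{2 Q}{2 Q} = 2 Q \frac{1}{2 Q} = 1$)
$C^{2}{\left(E{\left(-4,-2 \right)} \right)} = 1^{2} = 1$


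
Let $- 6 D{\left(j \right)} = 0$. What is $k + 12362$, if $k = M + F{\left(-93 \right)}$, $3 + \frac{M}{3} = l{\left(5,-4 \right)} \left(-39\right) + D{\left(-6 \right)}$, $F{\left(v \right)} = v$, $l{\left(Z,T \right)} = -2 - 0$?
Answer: $12494$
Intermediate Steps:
$l{\left(Z,T \right)} = -2$ ($l{\left(Z,T \right)} = -2 + 0 = -2$)
$D{\left(j \right)} = 0$ ($D{\left(j \right)} = \left(- \frac{1}{6}\right) 0 = 0$)
$M = 225$ ($M = -9 + 3 \left(\left(-2\right) \left(-39\right) + 0\right) = -9 + 3 \left(78 + 0\right) = -9 + 3 \cdot 78 = -9 + 234 = 225$)
$k = 132$ ($k = 225 - 93 = 132$)
$k + 12362 = 132 + 12362 = 12494$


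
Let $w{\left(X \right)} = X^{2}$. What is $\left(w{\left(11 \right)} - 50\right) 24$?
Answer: $1704$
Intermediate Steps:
$\left(w{\left(11 \right)} - 50\right) 24 = \left(11^{2} - 50\right) 24 = \left(121 - 50\right) 24 = 71 \cdot 24 = 1704$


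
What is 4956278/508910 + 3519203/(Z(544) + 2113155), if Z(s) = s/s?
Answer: 6132173096049/537703109980 ≈ 11.404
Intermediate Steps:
Z(s) = 1
4956278/508910 + 3519203/(Z(544) + 2113155) = 4956278/508910 + 3519203/(1 + 2113155) = 4956278*(1/508910) + 3519203/2113156 = 2478139/254455 + 3519203*(1/2113156) = 2478139/254455 + 3519203/2113156 = 6132173096049/537703109980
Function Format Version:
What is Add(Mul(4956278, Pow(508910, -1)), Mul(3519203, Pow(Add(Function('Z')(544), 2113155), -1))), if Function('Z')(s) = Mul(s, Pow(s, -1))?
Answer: Rational(6132173096049, 537703109980) ≈ 11.404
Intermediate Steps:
Function('Z')(s) = 1
Add(Mul(4956278, Pow(508910, -1)), Mul(3519203, Pow(Add(Function('Z')(544), 2113155), -1))) = Add(Mul(4956278, Pow(508910, -1)), Mul(3519203, Pow(Add(1, 2113155), -1))) = Add(Mul(4956278, Rational(1, 508910)), Mul(3519203, Pow(2113156, -1))) = Add(Rational(2478139, 254455), Mul(3519203, Rational(1, 2113156))) = Add(Rational(2478139, 254455), Rational(3519203, 2113156)) = Rational(6132173096049, 537703109980)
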